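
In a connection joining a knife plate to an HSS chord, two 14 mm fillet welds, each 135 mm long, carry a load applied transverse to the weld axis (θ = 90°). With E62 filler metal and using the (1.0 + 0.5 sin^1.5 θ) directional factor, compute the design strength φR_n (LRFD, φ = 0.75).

E62XX → F_EXX = 620 MPa.
t_e = 0.707 × 14 = 9.898 mm; A_we = 9.898 × 270 = 2672 mm².
Directional factor: 1.0 + 0.5 sin^1.5(90°) = 1.5.
F_nw = 0.6 × 620 × 1.5 = 558 MPa.
φR_n = 0.75 × 558 × 2672 × 10⁻³ = 1118 kN.

φR_n ≈ 1120 kN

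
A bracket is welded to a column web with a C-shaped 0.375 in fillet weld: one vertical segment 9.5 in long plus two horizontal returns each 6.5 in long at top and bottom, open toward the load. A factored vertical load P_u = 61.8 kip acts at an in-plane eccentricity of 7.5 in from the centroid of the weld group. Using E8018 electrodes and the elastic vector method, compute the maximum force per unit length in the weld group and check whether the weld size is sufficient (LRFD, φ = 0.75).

E80XX → F_EXX = 80 ksi.
Total weld length L_w = 22.5 in. Treat welds as unit-width lines.
Centroid: x̄ = 2×6.5×3.25 / 22.5 = 1.878 in from the vertical weld.
Polar moment about centroid: J = I_x + I_y = [9.5³/12 + 2×6.5×4.75²] + [9.5×1.878² + 2(6.5³/12 + 6.5×1.372²)] = 468.5 in³.
Direct shear f_v = P/L_w = 61.8 / 22.5 = 2.747 kip/in (vertical).
Torsion M = P·e = 61.8 × 7.5 = 463.5 kip·in.
Critical point at (x, y) = (4.622, 4.75) from centroid. f_tx = M·y/J = 4.699 kip/in; f_ty = M·x/J = 4.573 kip/in.
Resultant f_max = √[f_tx² + (f_v + f_ty)²] = √[4.699² + (2.747 + 4.573)²] = 8.698 kip/in.
Capacity per unit length: φr_n = 0.75 × 0.6 × 80 × (0.707 × 0.375) = 9.544 kip/in.
8.698 ≤ 9.544 → adequate.

f_max ≈ 8.7 kip/in; adequate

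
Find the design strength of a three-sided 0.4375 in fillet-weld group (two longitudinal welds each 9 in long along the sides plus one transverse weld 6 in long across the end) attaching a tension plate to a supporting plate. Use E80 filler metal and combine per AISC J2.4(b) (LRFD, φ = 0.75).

E80XX → F_EXX = 80 ksi.
t_e = 0.707 × 0.4375 = 0.3093 in.
R_nwl = 0.6 × 80 × 0.3093 × 18 = 267.2 kip (longitudinal, 2 welds).
R_nwt = 0.6 × 80 × 0.3093 × 6 = 89.08 kip (transverse, base value).
(i) R_nwl + R_nwt = 356.3 kip; (ii) 0.85 R_nwl + 1.5 R_nwt = 360.8 kip.
R_n = max = 360.8 kip [governs: (ii)]; φR_n = 270.6 kip.

φR_n ≈ 271 kip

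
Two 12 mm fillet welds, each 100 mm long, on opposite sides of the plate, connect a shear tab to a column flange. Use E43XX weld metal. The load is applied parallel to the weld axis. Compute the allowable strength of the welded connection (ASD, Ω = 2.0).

R_n/Ω ≈ 219 kN

E43XX → F_EXX = 430 MPa.
Effective throat t_e = 0.707 × 12 = 8.484 mm.
Total length L = 200 mm; A_we = 8.484 × 200 = 1697 mm².
F_nw = 0.6 F_EXX = 0.6 × 430 = 258 MPa.
R_n = 258 × 1697 × 10⁻³ = 437.8 kN; R_n/Ω = 437.8/2.0 = 218.9 kN.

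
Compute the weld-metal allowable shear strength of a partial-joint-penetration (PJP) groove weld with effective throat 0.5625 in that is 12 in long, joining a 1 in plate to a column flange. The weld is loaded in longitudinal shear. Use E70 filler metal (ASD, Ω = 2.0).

E70XX → F_EXX = 70 ksi.
Effective throat (given) t_e = 0.5625 in.
A_we = 0.5625 × 12 = 6.75 in².
F_nw = 0.6 F_EXX = 42 ksi.
R_n/Ω = (42 × 6.75) / 2.0 = 141.8 kip.

R_n/Ω ≈ 142 kip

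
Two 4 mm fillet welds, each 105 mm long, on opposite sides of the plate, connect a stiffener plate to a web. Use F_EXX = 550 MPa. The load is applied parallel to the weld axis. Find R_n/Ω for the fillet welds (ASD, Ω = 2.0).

Effective throat t_e = 0.707 × 4 = 2.828 mm.
Total length L = 210 mm; A_we = 2.828 × 210 = 593.9 mm².
F_nw = 0.6 F_EXX = 0.6 × 550 = 330 MPa.
R_n = 330 × 593.9 × 10⁻³ = 196 kN; R_n/Ω = 196/2.0 = 97.99 kN.

R_n/Ω ≈ 98 kN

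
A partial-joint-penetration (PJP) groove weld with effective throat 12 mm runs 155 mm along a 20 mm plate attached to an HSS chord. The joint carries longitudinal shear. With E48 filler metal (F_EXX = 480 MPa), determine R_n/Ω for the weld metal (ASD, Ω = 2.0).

R_n/Ω ≈ 268 kN

Effective throat (given) t_e = 12 mm.
A_we = 12 × 155 = 1860 mm².
F_nw = 0.6 F_EXX = 288 MPa.
R_n/Ω = (288 × 1860) / 2.0 × 10⁻³ = 267.8 kN.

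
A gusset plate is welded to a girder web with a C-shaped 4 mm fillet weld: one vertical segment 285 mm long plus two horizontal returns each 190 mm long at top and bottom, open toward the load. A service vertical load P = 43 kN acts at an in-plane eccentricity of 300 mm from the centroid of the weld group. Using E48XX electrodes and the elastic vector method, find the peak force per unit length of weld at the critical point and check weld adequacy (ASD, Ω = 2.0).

E48XX → F_EXX = 480 MPa.
Total weld length L_w = 665 mm. Treat welds as unit-width lines.
Centroid: x̄ = 2×190×95 / 665 = 54.29 mm from the vertical weld.
Polar moment about centroid: J = I_x + I_y = [285³/12 + 2×190×142.5²] + [285×54.29² + 2(190³/12 + 190×40.71²)] = 12260000 mm³.
Direct shear f_v = P/L_w = 43×10³ / 665 = 64.66 N/mm (vertical).
Torsion M = P·e = 43×10³ × 300 = 12900000 N·mm.
Critical point at (x, y) = (135.7, 142.5) from centroid. f_tx = M·y/J = 150 N/mm; f_ty = M·x/J = 142.8 N/mm.
Resultant f_max = √[f_tx² + (f_v + f_ty)²] = √[150² + (64.66 + 142.8)²] = 256 N/mm.
Capacity per unit length: r_n/Ω = (1/2.0) × 0.6 × 480 × (0.707 × 4) = 407.2 N/mm.
256 ≤ 407.2 → adequate.

f_max ≈ 256 N/mm; adequate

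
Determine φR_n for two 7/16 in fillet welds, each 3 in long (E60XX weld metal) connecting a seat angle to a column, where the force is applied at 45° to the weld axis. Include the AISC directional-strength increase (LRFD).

φR_n ≈ 65 kip

E60XX → F_EXX = 60 ksi.
t_e = 0.707 × 0.4375 = 0.3093 in; A_we = 0.3093 × 6 = 1.856 in².
Directional factor: 1.0 + 0.5 sin^1.5(45°) = 1.297.
F_nw = 0.6 × 60 × 1.297 = 46.7 ksi.
φR_n = 0.75 × 46.7 × 1.856 = 65.01 kip.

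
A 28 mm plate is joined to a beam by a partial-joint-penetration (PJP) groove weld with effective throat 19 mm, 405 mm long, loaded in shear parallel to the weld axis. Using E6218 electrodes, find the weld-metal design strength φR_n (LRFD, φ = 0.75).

E62XX → F_EXX = 620 MPa.
Effective throat (given) t_e = 19 mm.
A_we = 19 × 405 = 7695 mm².
F_nw = 0.6 F_EXX = 372 MPa.
φR_n = 0.75 × 372 × 7695 × 10⁻³ = 2147 kN.

φR_n ≈ 2150 kN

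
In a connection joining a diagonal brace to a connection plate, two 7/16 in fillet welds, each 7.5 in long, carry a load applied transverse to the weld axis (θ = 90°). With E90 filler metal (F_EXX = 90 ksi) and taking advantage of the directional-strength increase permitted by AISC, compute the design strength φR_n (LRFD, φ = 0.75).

φR_n ≈ 282 kips

t_e = 0.707 × 0.4375 = 0.3093 in; A_we = 0.3093 × 15 = 4.64 in².
Directional factor: 1.0 + 0.5 sin^1.5(90°) = 1.5.
F_nw = 0.6 × 90 × 1.5 = 81 ksi.
φR_n = 0.75 × 81 × 4.64 = 281.9 kips.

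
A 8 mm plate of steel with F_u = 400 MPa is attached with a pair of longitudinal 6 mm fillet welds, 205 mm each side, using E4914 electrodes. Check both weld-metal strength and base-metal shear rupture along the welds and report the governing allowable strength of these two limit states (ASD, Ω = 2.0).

R_n/Ω ≈ 256 kN (weld metal governs)

E49XX → F_EXX = 490 MPa.
t_e = 0.707 × 6 = 4.242 mm; L = 410 mm.
Weld metal: R_n/Ω = (1/2.0) × 0.6 × 490 × 4.242 × 410 × 10⁻³ = 255.7 kN.
Base metal (shear rupture): R_n/Ω = (1/2.0) × 0.6 × 400 × 8 × 410 × 10⁻³ = 393.6 kN.
Governing: weld metal.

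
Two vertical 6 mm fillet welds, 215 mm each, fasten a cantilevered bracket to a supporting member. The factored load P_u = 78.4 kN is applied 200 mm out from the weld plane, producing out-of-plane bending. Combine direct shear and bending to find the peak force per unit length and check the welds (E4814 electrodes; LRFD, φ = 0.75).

f_max ≈ 1030 N/mm; NOT adequate

E48XX → F_EXX = 480 MPa.
L_w = 2 × 215 = 430 mm; section modulus (unit throat) S = 2 × L²/6 = 15410 mm².
Direct shear f_v = P/L_w = 78.4×10³/430 = 182.3 N/mm.
Moment M = P × e = 78.4×10³ × 200 = 15680000 N·mm; bending f_b = M/S = 1018 N/mm.
f_max = √(f_v² + f_b²) = √(182.3² + 1018²) = 1034 N/mm.
φr_n = 0.75 × 0.6 × 480 × (0.707 × 6) = 916.3 N/mm → NOT adequate.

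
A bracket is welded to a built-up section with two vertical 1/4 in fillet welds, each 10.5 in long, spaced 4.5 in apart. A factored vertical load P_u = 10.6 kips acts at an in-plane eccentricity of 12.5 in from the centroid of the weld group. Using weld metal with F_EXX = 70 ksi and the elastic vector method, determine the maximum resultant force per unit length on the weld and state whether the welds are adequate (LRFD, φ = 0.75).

f_max ≈ 2.77 kip/in; adequate

Total weld length L_w = 21 in. Treat welds as unit-width lines.
Polar moment about centroid: J = 2[d³/12 + d(b/2)²] = 2[10.5³/12 + 10.5×2.25²] = 299.2 in³.
Direct shear f_v = P/L_w = 10.6 / 21 = 0.5048 kip/in (vertical).
Torsion M = P·e = 10.6 × 12.5 = 132.5 kip·in.
Critical point at (x, y) = (2.25, 5.25) from centroid. f_tx = M·y/J = 2.325 kip/in; f_ty = M·x/J = 0.9962 kip/in.
Resultant f_max = √[f_tx² + (f_v + f_ty)²] = √[2.325² + (0.5048 + 0.9962)²] = 2.767 kip/in.
Capacity per unit length: φr_n = 0.75 × 0.6 × 70 × (0.707 × 0.25) = 5.568 kip/in.
2.767 ≤ 5.568 → adequate.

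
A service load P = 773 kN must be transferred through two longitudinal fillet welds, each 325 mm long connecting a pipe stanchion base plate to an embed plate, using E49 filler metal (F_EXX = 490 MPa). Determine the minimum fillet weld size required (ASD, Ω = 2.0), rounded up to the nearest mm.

Total weld length L = 650 mm.
Required throat t_e = P × Ω / (0.6 F_EXX × L) = 773 × 2.0 / (0.6 × 490 × 650 × 10⁻³) = 8.09 mm.
Required leg w = t_e / 0.707 = 11.44 mm → use 12 mm.

w = 12 mm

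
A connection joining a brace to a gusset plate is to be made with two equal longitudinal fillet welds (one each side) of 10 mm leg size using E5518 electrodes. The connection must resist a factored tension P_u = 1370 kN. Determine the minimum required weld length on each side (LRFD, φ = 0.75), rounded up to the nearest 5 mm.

E55XX → F_EXX = 550 MPa.
Throat t_e = 0.707 × 10 = 7.07 mm.
φr_n = 0.75 × 0.6 × 550 × 7.07 × 10⁻³ = 1.75 kN/mm.
L_req = P_u / φr_n = 1370 / 1.75 = 782.9 mm total.
Per side: 782.9 / 2 = 391.5 mm.
Round up → use L = 395 mm on each side.

L = 395 mm on each side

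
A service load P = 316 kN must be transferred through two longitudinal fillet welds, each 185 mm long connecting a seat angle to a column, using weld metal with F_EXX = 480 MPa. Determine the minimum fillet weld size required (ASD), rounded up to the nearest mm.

Total weld length L = 370 mm.
Required throat t_e = P × Ω / (0.6 F_EXX × L) = 316 × 2.0 / (0.6 × 480 × 370 × 10⁻³) = 5.931 mm.
Required leg w = t_e / 0.707 = 8.389 mm → use 9 mm.

w = 9 mm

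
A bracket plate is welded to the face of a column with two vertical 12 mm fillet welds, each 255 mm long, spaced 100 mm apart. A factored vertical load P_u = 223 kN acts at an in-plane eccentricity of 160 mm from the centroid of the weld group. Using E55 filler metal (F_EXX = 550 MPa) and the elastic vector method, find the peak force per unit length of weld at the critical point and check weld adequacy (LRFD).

f_max ≈ 1430 N/mm; adequate

Total weld length L_w = 510 mm. Treat welds as unit-width lines.
Polar moment about centroid: J = 2[d³/12 + d(b/2)²] = 2[255³/12 + 255×50²] = 4039000 mm³.
Direct shear f_v = P/L_w = 223×10³ / 510 = 437.3 N/mm (vertical).
Torsion M = P·e = 223×10³ × 160 = 35680000 N·mm.
Critical point at (x, y) = (50, 127.5) from centroid. f_tx = M·y/J = 1126 N/mm; f_ty = M·x/J = 441.7 N/mm.
Resultant f_max = √[f_tx² + (f_v + f_ty)²] = √[1126² + (437.3 + 441.7)²] = 1429 N/mm.
Capacity per unit length: φr_n = 0.75 × 0.6 × 550 × (0.707 × 12) = 2100 N/mm.
1429 ≤ 2100 → adequate.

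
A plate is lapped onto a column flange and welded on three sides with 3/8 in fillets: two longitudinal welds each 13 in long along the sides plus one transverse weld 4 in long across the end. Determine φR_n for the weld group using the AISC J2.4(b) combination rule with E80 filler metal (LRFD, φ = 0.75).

φR_n ≈ 286 kips

E80XX → F_EXX = 80 ksi.
t_e = 0.707 × 0.375 = 0.2651 in.
R_nwl = 0.6 × 80 × 0.2651 × 26 = 330.9 kips (longitudinal, 2 welds).
R_nwt = 0.6 × 80 × 0.2651 × 4 = 50.9 kips (transverse, base value).
(i) R_nwl + R_nwt = 381.8 kips; (ii) 0.85 R_nwl + 1.5 R_nwt = 357.6 kips.
R_n = max = 381.8 kips [governs: (i)]; φR_n = 286.3 kips.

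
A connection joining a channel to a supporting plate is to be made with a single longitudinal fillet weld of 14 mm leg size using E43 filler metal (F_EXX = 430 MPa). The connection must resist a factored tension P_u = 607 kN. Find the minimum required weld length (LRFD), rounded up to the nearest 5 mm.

L = 320 mm

Throat t_e = 0.707 × 14 = 9.898 mm.
φr_n = 0.75 × 0.6 × 430 × 9.898 × 10⁻³ = 1.915 kN/mm.
L_req = P_u / φr_n = 607 / 1.915 = 316.9 mm total.
Round up → use L = 320 mm.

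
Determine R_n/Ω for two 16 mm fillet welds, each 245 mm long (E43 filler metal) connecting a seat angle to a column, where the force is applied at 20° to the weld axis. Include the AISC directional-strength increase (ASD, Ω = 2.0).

E43XX → F_EXX = 430 MPa.
t_e = 0.707 × 16 = 11.31 mm; A_we = 11.31 × 490 = 5543 mm².
Directional factor: 1.0 + 0.5 sin^1.5(20°) = 1.1.
F_nw = 0.6 × 430 × 1.1 = 283.8 MPa.
R_n/Ω = (283.8 × 5543) / 2.0 × 10⁻³ = 786.5 kN.

R_n/Ω ≈ 787 kN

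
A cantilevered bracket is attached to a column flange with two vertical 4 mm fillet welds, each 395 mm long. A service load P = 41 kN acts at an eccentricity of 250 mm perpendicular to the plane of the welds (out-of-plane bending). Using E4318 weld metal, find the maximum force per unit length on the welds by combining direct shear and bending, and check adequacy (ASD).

E43XX → F_EXX = 430 MPa.
L_w = 2 × 395 = 790 mm; section modulus (unit throat) S = 2 × L²/6 = 52010 mm².
Direct shear f_v = P/L_w = 41×10³/790 = 51.9 N/mm.
Moment M = P × e = 41×10³ × 250 = 10250000 N·mm; bending f_b = M/S = 197.1 N/mm.
f_max = √(f_v² + f_b²) = √(51.9² + 197.1²) = 203.8 N/mm.
r_n/Ω = (1/2.0) × 0.6 × 430 × (0.707 × 4) = 364.8 N/mm → adequate.

f_max ≈ 204 N/mm; adequate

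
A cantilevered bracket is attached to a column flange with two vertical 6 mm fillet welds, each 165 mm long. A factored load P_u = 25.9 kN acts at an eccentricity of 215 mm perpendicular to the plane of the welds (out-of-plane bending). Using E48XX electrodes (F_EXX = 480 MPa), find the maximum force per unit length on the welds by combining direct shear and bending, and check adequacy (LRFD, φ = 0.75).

L_w = 2 × 165 = 330 mm; section modulus (unit throat) S = 2 × L²/6 = 9075 mm².
Direct shear f_v = P/L_w = 25.9×10³/330 = 78.48 N/mm.
Moment M = P × e = 25.9×10³ × 215 = 5568500 N·mm; bending f_b = M/S = 613.6 N/mm.
f_max = √(f_v² + f_b²) = √(78.48² + 613.6²) = 618.6 N/mm.
φr_n = 0.75 × 0.6 × 480 × (0.707 × 6) = 916.3 N/mm → adequate.

f_max ≈ 619 N/mm; adequate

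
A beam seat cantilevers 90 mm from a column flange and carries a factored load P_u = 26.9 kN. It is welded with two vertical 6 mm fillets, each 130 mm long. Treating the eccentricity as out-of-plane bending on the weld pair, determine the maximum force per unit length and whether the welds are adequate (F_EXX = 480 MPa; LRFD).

L_w = 2 × 130 = 260 mm; section modulus (unit throat) S = 2 × L²/6 = 5633 mm².
Direct shear f_v = P/L_w = 26.9×10³/260 = 103.5 N/mm.
Moment M = P × e = 26.9×10³ × 90 = 2421000 N·mm; bending f_b = M/S = 429.8 N/mm.
f_max = √(f_v² + f_b²) = √(103.5² + 429.8²) = 442 N/mm.
φr_n = 0.75 × 0.6 × 480 × (0.707 × 6) = 916.3 N/mm → adequate.

f_max ≈ 442 N/mm; adequate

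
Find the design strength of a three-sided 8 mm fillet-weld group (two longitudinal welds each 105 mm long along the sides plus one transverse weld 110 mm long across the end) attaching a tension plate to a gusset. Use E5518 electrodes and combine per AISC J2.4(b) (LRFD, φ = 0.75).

φR_n ≈ 481 kN

E55XX → F_EXX = 550 MPa.
t_e = 0.707 × 8 = 5.656 mm.
R_nwl = 0.6 × 550 × 5.656 × 210 × 10⁻³ = 392 kN (longitudinal, 2 welds).
R_nwt = 0.6 × 550 × 5.656 × 110 × 10⁻³ = 205.3 kN (transverse, base value).
(i) R_nwl + R_nwt = 597.3 kN; (ii) 0.85 R_nwl + 1.5 R_nwt = 641.1 kN.
R_n = max = 641.1 kN [governs: (ii)]; φR_n = 480.9 kN.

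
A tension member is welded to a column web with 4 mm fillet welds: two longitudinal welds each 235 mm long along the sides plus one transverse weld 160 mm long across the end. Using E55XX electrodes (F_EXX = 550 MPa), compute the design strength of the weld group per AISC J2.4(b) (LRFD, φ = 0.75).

φR_n ≈ 448 kN

t_e = 0.707 × 4 = 2.828 mm.
R_nwl = 0.6 × 550 × 2.828 × 470 × 10⁻³ = 438.6 kN (longitudinal, 2 welds).
R_nwt = 0.6 × 550 × 2.828 × 160 × 10⁻³ = 149.3 kN (transverse, base value).
(i) R_nwl + R_nwt = 587.9 kN; (ii) 0.85 R_nwl + 1.5 R_nwt = 596.8 kN.
R_n = max = 596.8 kN [governs: (ii)]; φR_n = 447.6 kN.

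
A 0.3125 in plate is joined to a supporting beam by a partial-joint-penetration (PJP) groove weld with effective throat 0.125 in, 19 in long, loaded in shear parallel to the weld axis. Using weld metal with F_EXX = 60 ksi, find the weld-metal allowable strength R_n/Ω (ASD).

Effective throat (given) t_e = 0.125 in.
A_we = 0.125 × 19 = 2.375 in².
F_nw = 0.6 F_EXX = 36 ksi.
R_n/Ω = (36 × 2.375) / 2.0 = 42.75 kips.

R_n/Ω ≈ 42.8 kips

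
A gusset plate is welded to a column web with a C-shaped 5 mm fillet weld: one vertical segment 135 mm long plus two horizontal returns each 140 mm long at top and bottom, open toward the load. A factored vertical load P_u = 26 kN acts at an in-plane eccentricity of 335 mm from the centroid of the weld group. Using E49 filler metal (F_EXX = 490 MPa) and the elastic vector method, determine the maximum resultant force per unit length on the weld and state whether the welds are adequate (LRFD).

f_max ≈ 471 N/mm; adequate

Total weld length L_w = 415 mm. Treat welds as unit-width lines.
Centroid: x̄ = 2×140×70 / 415 = 47.23 mm from the vertical weld.
Polar moment about centroid: J = I_x + I_y = [135³/12 + 2×140×67.5²] + [135×47.23² + 2(140³/12 + 140×22.77²)] = 2384000 mm³.
Direct shear f_v = P/L_w = 26×10³ / 415 = 62.65 N/mm (vertical).
Torsion M = P·e = 26×10³ × 335 = 8710000 N·mm.
Critical point at (x, y) = (92.77, 67.5) from centroid. f_tx = M·y/J = 246.6 N/mm; f_ty = M·x/J = 338.9 N/mm.
Resultant f_max = √[f_tx² + (f_v + f_ty)²] = √[246.6² + (62.65 + 338.9)²] = 471.2 N/mm.
Capacity per unit length: φr_n = 0.75 × 0.6 × 490 × (0.707 × 5) = 779.5 N/mm.
471.2 ≤ 779.5 → adequate.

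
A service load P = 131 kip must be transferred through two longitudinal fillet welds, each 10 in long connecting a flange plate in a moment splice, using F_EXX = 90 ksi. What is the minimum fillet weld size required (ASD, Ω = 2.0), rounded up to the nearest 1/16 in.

Total weld length L = 20 in.
Required throat t_e = P × Ω / (0.6 F_EXX × L) = 131 × 2.0 / (0.6 × 90 × 20) = 0.2426 in.
Required leg w = t_e / 0.707 = 0.3431 in → use 3/8 in.

w = 3/8 in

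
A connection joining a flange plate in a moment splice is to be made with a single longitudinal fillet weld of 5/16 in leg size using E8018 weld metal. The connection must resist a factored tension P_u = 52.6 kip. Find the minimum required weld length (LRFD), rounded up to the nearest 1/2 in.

E80XX → F_EXX = 80 ksi.
Throat t_e = 0.707 × 0.3125 = 0.2209 in.
φr_n = 0.75 × 0.6 × 80 × 0.2209 = 7.954 kip/in.
L_req = P_u / φr_n = 52.6 / 7.954 = 6.613 in total.
Round up → use L = 7 in.

L = 7 in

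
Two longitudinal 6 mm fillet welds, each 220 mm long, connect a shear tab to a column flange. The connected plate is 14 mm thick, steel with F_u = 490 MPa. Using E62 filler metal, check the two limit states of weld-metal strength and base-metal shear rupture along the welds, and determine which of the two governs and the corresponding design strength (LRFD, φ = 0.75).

φR_n ≈ 521 kN (weld metal governs)

E62XX → F_EXX = 620 MPa.
t_e = 0.707 × 6 = 4.242 mm; L = 440 mm.
Weld metal: φR_n = 0.75 × 0.6 × 620 × 4.242 × 440 × 10⁻³ = 520.7 kN.
Base metal (shear rupture): φR_n = 0.75 × 0.6 × 490 × 14 × 440 × 10⁻³ = 1358 kN.
Governing: weld metal.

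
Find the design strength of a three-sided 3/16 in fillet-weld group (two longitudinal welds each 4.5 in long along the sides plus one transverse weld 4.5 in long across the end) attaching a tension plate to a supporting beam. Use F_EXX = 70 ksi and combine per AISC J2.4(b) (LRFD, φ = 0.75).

φR_n ≈ 60.1 kip

t_e = 0.707 × 0.1875 = 0.1326 in.
R_nwl = 0.6 × 70 × 0.1326 × 9 = 50.11 kip (longitudinal, 2 welds).
R_nwt = 0.6 × 70 × 0.1326 × 4.5 = 25.05 kip (transverse, base value).
(i) R_nwl + R_nwt = 75.16 kip; (ii) 0.85 R_nwl + 1.5 R_nwt = 80.17 kip.
R_n = max = 80.17 kip [governs: (ii)]; φR_n = 60.13 kip.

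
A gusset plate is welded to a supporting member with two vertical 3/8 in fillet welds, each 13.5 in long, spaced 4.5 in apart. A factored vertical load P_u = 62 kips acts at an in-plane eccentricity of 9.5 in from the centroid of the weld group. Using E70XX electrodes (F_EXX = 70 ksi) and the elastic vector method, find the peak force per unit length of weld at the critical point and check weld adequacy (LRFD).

Total weld length L_w = 27 in. Treat welds as unit-width lines.
Polar moment about centroid: J = 2[d³/12 + d(b/2)²] = 2[13.5³/12 + 13.5×2.25²] = 546.8 in³.
Direct shear f_v = P/L_w = 62 / 27 = 2.296 kip/in (vertical).
Torsion M = P·e = 62 × 9.5 = 589 kip·in.
Critical point at (x, y) = (2.25, 6.75) from centroid. f_tx = M·y/J = 7.272 kip/in; f_ty = M·x/J = 2.424 kip/in.
Resultant f_max = √[f_tx² + (f_v + f_ty)²] = √[7.272² + (2.296 + 2.424)²] = 8.669 kip/in.
Capacity per unit length: φr_n = 0.75 × 0.6 × 70 × (0.707 × 0.375) = 8.351 kip/in.
8.669 > 8.351 → NOT adequate.

f_max ≈ 8.67 kip/in; NOT adequate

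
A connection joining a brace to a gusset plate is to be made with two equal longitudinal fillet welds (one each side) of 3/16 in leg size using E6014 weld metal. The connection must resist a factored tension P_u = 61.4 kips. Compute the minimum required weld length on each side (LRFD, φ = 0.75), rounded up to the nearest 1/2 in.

L = 9 in on each side

E60XX → F_EXX = 60 ksi.
Throat t_e = 0.707 × 0.1875 = 0.1326 in.
φr_n = 0.75 × 0.6 × 60 × 0.1326 = 3.579 kips/in.
L_req = P_u / φr_n = 61.4 / 3.579 = 17.15 in total.
Per side: 17.15 / 2 = 8.577 in.
Round up → use L = 9 in on each side.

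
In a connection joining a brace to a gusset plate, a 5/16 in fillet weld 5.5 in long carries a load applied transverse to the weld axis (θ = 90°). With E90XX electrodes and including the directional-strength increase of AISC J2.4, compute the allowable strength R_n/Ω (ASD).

R_n/Ω ≈ 49.2 kip

E90XX → F_EXX = 90 ksi.
t_e = 0.707 × 0.3125 = 0.2209 in; A_we = 0.2209 × 5.5 = 1.215 in².
Directional factor: 1.0 + 0.5 sin^1.5(90°) = 1.5.
F_nw = 0.6 × 90 × 1.5 = 81 ksi.
R_n/Ω = (81 × 1.215) / 2.0 = 49.21 kip.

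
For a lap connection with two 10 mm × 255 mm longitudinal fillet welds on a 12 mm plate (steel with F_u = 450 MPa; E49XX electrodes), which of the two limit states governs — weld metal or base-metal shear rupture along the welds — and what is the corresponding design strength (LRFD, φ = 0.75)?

φR_n ≈ 795 kN (weld metal governs)

E49XX → F_EXX = 490 MPa.
t_e = 0.707 × 10 = 7.07 mm; L = 510 mm.
Weld metal: φR_n = 0.75 × 0.6 × 490 × 7.07 × 510 × 10⁻³ = 795.1 kN.
Base metal (shear rupture): φR_n = 0.75 × 0.6 × 450 × 12 × 510 × 10⁻³ = 1239 kN.
Governing: weld metal.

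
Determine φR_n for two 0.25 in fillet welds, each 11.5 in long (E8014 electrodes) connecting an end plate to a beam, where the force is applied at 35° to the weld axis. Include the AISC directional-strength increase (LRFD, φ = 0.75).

φR_n ≈ 178 kips

E80XX → F_EXX = 80 ksi.
t_e = 0.707 × 0.25 = 0.1767 in; A_we = 0.1767 × 23 = 4.065 in².
Directional factor: 1.0 + 0.5 sin^1.5(35°) = 1.217.
F_nw = 0.6 × 80 × 1.217 = 58.43 ksi.
φR_n = 0.75 × 58.43 × 4.065 = 178.1 kips.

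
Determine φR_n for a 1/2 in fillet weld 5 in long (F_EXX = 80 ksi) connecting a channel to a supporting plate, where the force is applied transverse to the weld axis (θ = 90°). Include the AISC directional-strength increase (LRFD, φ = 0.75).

t_e = 0.707 × 0.5 = 0.3535 in; A_we = 0.3535 × 5 = 1.767 in².
Directional factor: 1.0 + 0.5 sin^1.5(90°) = 1.5.
F_nw = 0.6 × 80 × 1.5 = 72 ksi.
φR_n = 0.75 × 72 × 1.767 = 95.44 kips.

φR_n ≈ 95.4 kips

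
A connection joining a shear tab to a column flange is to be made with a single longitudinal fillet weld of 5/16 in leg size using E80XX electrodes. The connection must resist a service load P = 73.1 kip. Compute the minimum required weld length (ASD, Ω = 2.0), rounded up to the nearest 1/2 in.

L = 14 in

E80XX → F_EXX = 80 ksi.
Throat t_e = 0.707 × 0.3125 = 0.2209 in.
r_n/Ω = (0.6 × 80 × 0.2209) / 2.0 = 5.302 kip/in.
L_req = P / (r_n/Ω) = 73.1 / 5.302 = 13.79 in total.
Round up → use L = 14 in.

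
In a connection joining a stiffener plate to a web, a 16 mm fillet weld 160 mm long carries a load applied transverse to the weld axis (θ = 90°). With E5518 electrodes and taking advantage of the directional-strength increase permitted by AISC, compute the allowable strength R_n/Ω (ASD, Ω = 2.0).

R_n/Ω ≈ 448 kN

E55XX → F_EXX = 550 MPa.
t_e = 0.707 × 16 = 11.31 mm; A_we = 11.31 × 160 = 1810 mm².
Directional factor: 1.0 + 0.5 sin^1.5(90°) = 1.5.
F_nw = 0.6 × 550 × 1.5 = 495 MPa.
R_n/Ω = (495 × 1810) / 2.0 × 10⁻³ = 448 kN.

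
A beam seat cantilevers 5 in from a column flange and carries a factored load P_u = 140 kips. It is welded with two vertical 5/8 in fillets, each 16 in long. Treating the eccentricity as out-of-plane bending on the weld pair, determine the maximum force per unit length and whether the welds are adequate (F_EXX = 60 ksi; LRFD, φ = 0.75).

f_max ≈ 9.3 kip/in; adequate

L_w = 2 × 16 = 32 in; section modulus (unit throat) S = 2 × L²/6 = 85.33 in².
Direct shear f_v = P/L_w = 140/32 = 4.375 kip/in.
Moment M = P × e = 140 × 5 = 700 kip·in; bending f_b = M/S = 8.203 kip/in.
f_max = √(f_v² + f_b²) = √(4.375² + 8.203²) = 9.297 kip/in.
φr_n = 0.75 × 0.6 × 60 × (0.707 × 0.625) = 11.93 kip/in → adequate.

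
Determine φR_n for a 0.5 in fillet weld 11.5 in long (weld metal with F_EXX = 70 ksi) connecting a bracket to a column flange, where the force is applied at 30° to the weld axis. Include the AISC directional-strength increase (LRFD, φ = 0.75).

t_e = 0.707 × 0.5 = 0.3535 in; A_we = 0.3535 × 11.5 = 4.065 in².
Directional factor: 1.0 + 0.5 sin^1.5(30°) = 1.177.
F_nw = 0.6 × 70 × 1.177 = 49.42 ksi.
φR_n = 0.75 × 49.42 × 4.065 = 150.7 kips.

φR_n ≈ 151 kips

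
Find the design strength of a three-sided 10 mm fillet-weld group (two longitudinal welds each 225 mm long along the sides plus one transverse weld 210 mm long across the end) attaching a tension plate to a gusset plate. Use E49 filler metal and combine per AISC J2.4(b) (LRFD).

E49XX → F_EXX = 490 MPa.
t_e = 0.707 × 10 = 7.07 mm.
R_nwl = 0.6 × 490 × 7.07 × 450 × 10⁻³ = 935.4 kN (longitudinal, 2 welds).
R_nwt = 0.6 × 490 × 7.07 × 210 × 10⁻³ = 436.5 kN (transverse, base value).
(i) R_nwl + R_nwt = 1372 kN; (ii) 0.85 R_nwl + 1.5 R_nwt = 1450 kN.
R_n = max = 1450 kN [governs: (ii)]; φR_n = 1087 kN.

φR_n ≈ 1090 kN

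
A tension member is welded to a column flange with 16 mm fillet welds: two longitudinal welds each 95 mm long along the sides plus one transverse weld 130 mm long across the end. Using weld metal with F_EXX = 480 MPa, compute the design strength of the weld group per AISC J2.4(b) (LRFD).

t_e = 0.707 × 16 = 11.31 mm.
R_nwl = 0.6 × 480 × 11.31 × 190 × 10⁻³ = 619 kN (longitudinal, 2 welds).
R_nwt = 0.6 × 480 × 11.31 × 130 × 10⁻³ = 423.5 kN (transverse, base value).
(i) R_nwl + R_nwt = 1043 kN; (ii) 0.85 R_nwl + 1.5 R_nwt = 1161 kN.
R_n = max = 1161 kN [governs: (ii)]; φR_n = 871.1 kN.

φR_n ≈ 871 kN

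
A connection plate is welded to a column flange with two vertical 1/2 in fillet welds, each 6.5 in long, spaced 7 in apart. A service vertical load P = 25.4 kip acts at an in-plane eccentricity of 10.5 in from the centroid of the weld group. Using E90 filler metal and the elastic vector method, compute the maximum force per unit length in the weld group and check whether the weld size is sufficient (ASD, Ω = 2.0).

E90XX → F_EXX = 90 ksi.
Total weld length L_w = 13 in. Treat welds as unit-width lines.
Polar moment about centroid: J = 2[d³/12 + d(b/2)²] = 2[6.5³/12 + 6.5×3.5²] = 205 in³.
Direct shear f_v = P/L_w = 25.4 / 13 = 1.954 kip/in (vertical).
Torsion M = P·e = 25.4 × 10.5 = 266.7 kip·in.
Critical point at (x, y) = (3.5, 3.25) from centroid. f_tx = M·y/J = 4.228 kip/in; f_ty = M·x/J = 4.553 kip/in.
Resultant f_max = √[f_tx² + (f_v + f_ty)²] = √[4.228² + (1.954 + 4.553)²] = 7.76 kip/in.
Capacity per unit length: r_n/Ω = (1/2.0) × 0.6 × 90 × (0.707 × 0.5) = 9.544 kip/in.
7.76 ≤ 9.544 → adequate.

f_max ≈ 7.76 kip/in; adequate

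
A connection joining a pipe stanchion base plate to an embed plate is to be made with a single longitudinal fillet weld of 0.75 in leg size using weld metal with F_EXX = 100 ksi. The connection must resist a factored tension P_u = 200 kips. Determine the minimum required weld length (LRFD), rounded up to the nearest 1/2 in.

Throat t_e = 0.707 × 0.75 = 0.5302 in.
φr_n = 0.75 × 0.6 × 100 × 0.5302 = 23.86 kips/in.
L_req = P_u / φr_n = 200 / 23.86 = 8.382 in total.
Round up → use L = 8.5 in.

L = 8.5 in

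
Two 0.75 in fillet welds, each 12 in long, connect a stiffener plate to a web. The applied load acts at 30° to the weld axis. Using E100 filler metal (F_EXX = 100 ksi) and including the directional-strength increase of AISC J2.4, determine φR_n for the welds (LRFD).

t_e = 0.707 × 0.75 = 0.5302 in; A_we = 0.5302 × 24 = 12.73 in².
Directional factor: 1.0 + 0.5 sin^1.5(30°) = 1.177.
F_nw = 0.6 × 100 × 1.177 = 70.61 ksi.
φR_n = 0.75 × 70.61 × 12.73 = 673.9 kips.

φR_n ≈ 674 kips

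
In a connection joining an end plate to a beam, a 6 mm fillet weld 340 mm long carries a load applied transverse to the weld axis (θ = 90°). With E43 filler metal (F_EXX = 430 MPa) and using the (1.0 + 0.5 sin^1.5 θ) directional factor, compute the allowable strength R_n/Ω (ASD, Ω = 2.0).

R_n/Ω ≈ 279 kN

t_e = 0.707 × 6 = 4.242 mm; A_we = 4.242 × 340 = 1442 mm².
Directional factor: 1.0 + 0.5 sin^1.5(90°) = 1.5.
F_nw = 0.6 × 430 × 1.5 = 387 MPa.
R_n/Ω = (387 × 1442) / 2.0 × 10⁻³ = 279.1 kN.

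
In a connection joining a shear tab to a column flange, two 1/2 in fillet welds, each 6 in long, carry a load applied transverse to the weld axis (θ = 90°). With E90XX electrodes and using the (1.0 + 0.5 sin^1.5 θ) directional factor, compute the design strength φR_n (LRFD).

φR_n ≈ 258 kip

E90XX → F_EXX = 90 ksi.
t_e = 0.707 × 0.5 = 0.3535 in; A_we = 0.3535 × 12 = 4.242 in².
Directional factor: 1.0 + 0.5 sin^1.5(90°) = 1.5.
F_nw = 0.6 × 90 × 1.5 = 81 ksi.
φR_n = 0.75 × 81 × 4.242 = 257.7 kip.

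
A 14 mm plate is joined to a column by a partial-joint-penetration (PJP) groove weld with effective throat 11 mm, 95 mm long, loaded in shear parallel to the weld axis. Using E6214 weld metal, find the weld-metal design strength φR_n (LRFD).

φR_n ≈ 292 kN

E62XX → F_EXX = 620 MPa.
Effective throat (given) t_e = 11 mm.
A_we = 11 × 95 = 1045 mm².
F_nw = 0.6 F_EXX = 372 MPa.
φR_n = 0.75 × 372 × 1045 × 10⁻³ = 291.6 kN.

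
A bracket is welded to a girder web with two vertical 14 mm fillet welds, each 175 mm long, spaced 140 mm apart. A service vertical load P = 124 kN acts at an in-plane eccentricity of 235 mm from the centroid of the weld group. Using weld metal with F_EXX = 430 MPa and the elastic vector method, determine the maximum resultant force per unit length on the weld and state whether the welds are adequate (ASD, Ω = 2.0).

Total weld length L_w = 350 mm. Treat welds as unit-width lines.
Polar moment about centroid: J = 2[d³/12 + d(b/2)²] = 2[175³/12 + 175×70²] = 2608000 mm³.
Direct shear f_v = P/L_w = 124×10³ / 350 = 354.3 N/mm (vertical).
Torsion M = P·e = 124×10³ × 235 = 29140000 N·mm.
Critical point at (x, y) = (70, 87.5) from centroid. f_tx = M·y/J = 977.6 N/mm; f_ty = M·x/J = 782.1 N/mm.
Resultant f_max = √[f_tx² + (f_v + f_ty)²] = √[977.6² + (354.3 + 782.1)²] = 1499 N/mm.
Capacity per unit length: r_n/Ω = (1/2.0) × 0.6 × 430 × (0.707 × 14) = 1277 N/mm.
1499 > 1277 → NOT adequate.

f_max ≈ 1500 N/mm; NOT adequate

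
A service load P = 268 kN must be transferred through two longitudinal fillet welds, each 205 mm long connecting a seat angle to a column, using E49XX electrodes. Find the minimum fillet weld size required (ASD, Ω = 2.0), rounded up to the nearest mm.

E49XX → F_EXX = 490 MPa.
Total weld length L = 410 mm.
Required throat t_e = P × Ω / (0.6 F_EXX × L) = 268 × 2.0 / (0.6 × 490 × 410 × 10⁻³) = 4.447 mm.
Required leg w = t_e / 0.707 = 6.289 mm → use 7 mm.

w = 7 mm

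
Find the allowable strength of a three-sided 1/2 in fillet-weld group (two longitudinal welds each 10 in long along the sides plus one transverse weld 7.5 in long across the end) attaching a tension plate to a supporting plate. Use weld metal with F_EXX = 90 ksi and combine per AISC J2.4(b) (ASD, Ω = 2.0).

t_e = 0.707 × 0.5 = 0.3535 in.
R_nwl = 0.6 × 90 × 0.3535 × 20 = 381.8 kips (longitudinal, 2 welds).
R_nwt = 0.6 × 90 × 0.3535 × 7.5 = 143.2 kips (transverse, base value).
(i) R_nwl + R_nwt = 524.9 kips; (ii) 0.85 R_nwl + 1.5 R_nwt = 539.3 kips.
R_n = max = 539.3 kips [governs: (ii)]; R_n/Ω = 269.6 kips.

R_n/Ω ≈ 270 kips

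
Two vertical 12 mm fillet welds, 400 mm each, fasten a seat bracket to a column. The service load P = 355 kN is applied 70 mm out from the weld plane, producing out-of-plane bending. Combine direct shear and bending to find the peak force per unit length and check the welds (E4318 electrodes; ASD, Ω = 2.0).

E43XX → F_EXX = 430 MPa.
L_w = 2 × 400 = 800 mm; section modulus (unit throat) S = 2 × L²/6 = 53330 mm².
Direct shear f_v = P/L_w = 355×10³/800 = 443.8 N/mm.
Moment M = P × e = 355×10³ × 70 = 24850000 N·mm; bending f_b = M/S = 465.9 N/mm.
f_max = √(f_v² + f_b²) = √(443.8² + 465.9²) = 643.4 N/mm.
r_n/Ω = (1/2.0) × 0.6 × 430 × (0.707 × 12) = 1094 N/mm → adequate.

f_max ≈ 643 N/mm; adequate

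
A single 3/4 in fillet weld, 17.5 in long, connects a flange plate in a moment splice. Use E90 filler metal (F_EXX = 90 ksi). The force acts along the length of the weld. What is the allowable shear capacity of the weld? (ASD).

R_n/Ω ≈ 251 kips

Effective throat t_e = 0.707 × 0.75 = 0.5302 in.
Total length L = 17.5 in; A_we = 0.5302 × 17.5 = 9.279 in².
F_nw = 0.6 F_EXX = 0.6 × 90 = 54 ksi.
R_n = 54 × 9.279 = 501.1 kips; R_n/Ω = 501.1/2.0 = 250.5 kips.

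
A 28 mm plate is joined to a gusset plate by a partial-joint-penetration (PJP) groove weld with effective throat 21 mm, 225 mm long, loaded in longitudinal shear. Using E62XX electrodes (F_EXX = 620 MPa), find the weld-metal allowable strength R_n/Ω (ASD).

R_n/Ω ≈ 879 kN

Effective throat (given) t_e = 21 mm.
A_we = 21 × 225 = 4725 mm².
F_nw = 0.6 F_EXX = 372 MPa.
R_n/Ω = (372 × 4725) / 2.0 × 10⁻³ = 878.9 kN.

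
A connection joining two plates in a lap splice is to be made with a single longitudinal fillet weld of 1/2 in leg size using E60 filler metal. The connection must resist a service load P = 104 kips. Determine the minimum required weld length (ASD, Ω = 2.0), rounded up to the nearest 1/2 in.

E60XX → F_EXX = 60 ksi.
Throat t_e = 0.707 × 0.5 = 0.3535 in.
r_n/Ω = (0.6 × 60 × 0.3535) / 2.0 = 6.363 kip/in.
L_req = P / (r_n/Ω) = 104 / 6.363 = 16.34 in total.
Round up → use L = 16.5 in.

L = 16.5 in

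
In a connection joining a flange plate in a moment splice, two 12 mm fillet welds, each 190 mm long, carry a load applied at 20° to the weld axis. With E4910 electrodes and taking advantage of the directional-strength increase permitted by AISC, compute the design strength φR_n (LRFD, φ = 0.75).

φR_n ≈ 782 kN

E49XX → F_EXX = 490 MPa.
t_e = 0.707 × 12 = 8.484 mm; A_we = 8.484 × 380 = 3224 mm².
Directional factor: 1.0 + 0.5 sin^1.5(20°) = 1.1.
F_nw = 0.6 × 490 × 1.1 = 323.4 MPa.
φR_n = 0.75 × 323.4 × 3224 × 10⁻³ = 782 kN.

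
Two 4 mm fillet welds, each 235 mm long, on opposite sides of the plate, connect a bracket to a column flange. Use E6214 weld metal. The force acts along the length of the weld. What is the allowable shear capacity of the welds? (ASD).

R_n/Ω ≈ 247 kN

E62XX → F_EXX = 620 MPa.
Effective throat t_e = 0.707 × 4 = 2.828 mm.
Total length L = 470 mm; A_we = 2.828 × 470 = 1329 mm².
F_nw = 0.6 F_EXX = 0.6 × 620 = 372 MPa.
R_n = 372 × 1329 × 10⁻³ = 494.4 kN; R_n/Ω = 494.4/2.0 = 247.2 kN.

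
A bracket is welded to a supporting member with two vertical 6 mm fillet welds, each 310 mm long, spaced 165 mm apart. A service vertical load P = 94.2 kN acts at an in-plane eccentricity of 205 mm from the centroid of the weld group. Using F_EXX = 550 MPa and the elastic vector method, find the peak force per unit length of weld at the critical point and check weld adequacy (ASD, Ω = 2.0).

Total weld length L_w = 620 mm. Treat welds as unit-width lines.
Polar moment about centroid: J = 2[d³/12 + d(b/2)²] = 2[310³/12 + 310×82.5²] = 9185000 mm³.
Direct shear f_v = P/L_w = 94.2×10³ / 620 = 151.9 N/mm (vertical).
Torsion M = P·e = 94.2×10³ × 205 = 19311000 N·mm.
Critical point at (x, y) = (82.5, 155) from centroid. f_tx = M·y/J = 325.9 N/mm; f_ty = M·x/J = 173.5 N/mm.
Resultant f_max = √[f_tx² + (f_v + f_ty)²] = √[325.9² + (151.9 + 173.5)²] = 460.5 N/mm.
Capacity per unit length: r_n/Ω = (1/2.0) × 0.6 × 550 × (0.707 × 6) = 699.9 N/mm.
460.5 ≤ 699.9 → adequate.

f_max ≈ 461 N/mm; adequate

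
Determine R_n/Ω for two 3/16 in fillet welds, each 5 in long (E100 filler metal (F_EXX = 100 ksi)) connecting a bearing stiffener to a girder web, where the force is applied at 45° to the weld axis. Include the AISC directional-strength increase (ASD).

t_e = 0.707 × 0.1875 = 0.1326 in; A_we = 0.1326 × 10 = 1.326 in².
Directional factor: 1.0 + 0.5 sin^1.5(45°) = 1.297.
F_nw = 0.6 × 100 × 1.297 = 77.84 ksi.
R_n/Ω = (77.84 × 1.326) / 2.0 = 51.59 kip.

R_n/Ω ≈ 51.6 kip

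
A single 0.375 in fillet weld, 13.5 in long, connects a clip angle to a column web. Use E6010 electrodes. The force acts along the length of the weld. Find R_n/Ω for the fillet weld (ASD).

R_n/Ω ≈ 64.4 kip

E60XX → F_EXX = 60 ksi.
Effective throat t_e = 0.707 × 0.375 = 0.2651 in.
Total length L = 13.5 in; A_we = 0.2651 × 13.5 = 3.579 in².
F_nw = 0.6 F_EXX = 0.6 × 60 = 36 ksi.
R_n = 36 × 3.579 = 128.9 kip; R_n/Ω = 128.9/2.0 = 64.43 kip.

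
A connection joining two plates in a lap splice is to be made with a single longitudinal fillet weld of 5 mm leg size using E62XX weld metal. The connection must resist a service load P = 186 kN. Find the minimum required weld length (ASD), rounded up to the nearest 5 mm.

L = 285 mm

E62XX → F_EXX = 620 MPa.
Throat t_e = 0.707 × 5 = 3.535 mm.
r_n/Ω = (0.6 × 620 × 3.535) / 2.0 = 657.5 N/mm = 0.6575 kN/mm.
L_req = P / (r_n/Ω) = 186 / 0.6575 = 282.9 mm total.
Round up → use L = 285 mm.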